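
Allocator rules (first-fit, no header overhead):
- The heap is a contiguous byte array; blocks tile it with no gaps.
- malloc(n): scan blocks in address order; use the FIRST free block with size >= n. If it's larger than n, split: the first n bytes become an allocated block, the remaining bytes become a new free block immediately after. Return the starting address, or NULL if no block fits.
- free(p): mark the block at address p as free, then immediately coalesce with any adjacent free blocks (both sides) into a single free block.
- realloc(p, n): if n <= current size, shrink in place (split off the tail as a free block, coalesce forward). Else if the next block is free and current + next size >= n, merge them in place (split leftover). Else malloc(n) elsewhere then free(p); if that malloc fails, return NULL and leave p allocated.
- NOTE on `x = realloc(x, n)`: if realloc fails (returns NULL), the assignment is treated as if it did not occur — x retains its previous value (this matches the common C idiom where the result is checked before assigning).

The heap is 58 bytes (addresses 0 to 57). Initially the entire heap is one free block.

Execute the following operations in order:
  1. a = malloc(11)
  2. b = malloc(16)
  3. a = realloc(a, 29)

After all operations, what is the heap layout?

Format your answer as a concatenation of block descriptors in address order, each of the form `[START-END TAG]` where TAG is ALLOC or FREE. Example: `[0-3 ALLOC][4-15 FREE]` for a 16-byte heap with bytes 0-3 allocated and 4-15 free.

Op 1: a = malloc(11) -> a = 0; heap: [0-10 ALLOC][11-57 FREE]
Op 2: b = malloc(16) -> b = 11; heap: [0-10 ALLOC][11-26 ALLOC][27-57 FREE]
Op 3: a = realloc(a, 29) -> a = 27; heap: [0-10 FREE][11-26 ALLOC][27-55 ALLOC][56-57 FREE]

Answer: [0-10 FREE][11-26 ALLOC][27-55 ALLOC][56-57 FREE]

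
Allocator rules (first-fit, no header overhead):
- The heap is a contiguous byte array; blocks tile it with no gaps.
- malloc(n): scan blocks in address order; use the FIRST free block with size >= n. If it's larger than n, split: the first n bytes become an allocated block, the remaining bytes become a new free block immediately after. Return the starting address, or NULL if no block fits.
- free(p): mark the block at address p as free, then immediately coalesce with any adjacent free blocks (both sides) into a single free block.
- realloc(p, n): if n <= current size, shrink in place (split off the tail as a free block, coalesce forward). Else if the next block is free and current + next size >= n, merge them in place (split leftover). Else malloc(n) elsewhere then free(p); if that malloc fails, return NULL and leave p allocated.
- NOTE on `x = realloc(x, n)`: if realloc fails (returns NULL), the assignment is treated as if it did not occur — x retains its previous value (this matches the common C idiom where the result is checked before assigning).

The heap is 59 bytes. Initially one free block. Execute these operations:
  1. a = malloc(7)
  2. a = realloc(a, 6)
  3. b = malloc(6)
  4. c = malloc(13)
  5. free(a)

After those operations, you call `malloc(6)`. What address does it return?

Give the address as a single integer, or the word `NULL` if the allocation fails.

Op 1: a = malloc(7) -> a = 0; heap: [0-6 ALLOC][7-58 FREE]
Op 2: a = realloc(a, 6) -> a = 0; heap: [0-5 ALLOC][6-58 FREE]
Op 3: b = malloc(6) -> b = 6; heap: [0-5 ALLOC][6-11 ALLOC][12-58 FREE]
Op 4: c = malloc(13) -> c = 12; heap: [0-5 ALLOC][6-11 ALLOC][12-24 ALLOC][25-58 FREE]
Op 5: free(a) -> (freed a); heap: [0-5 FREE][6-11 ALLOC][12-24 ALLOC][25-58 FREE]
malloc(6): first-fit scan over [0-5 FREE][6-11 ALLOC][12-24 ALLOC][25-58 FREE] -> 0

Answer: 0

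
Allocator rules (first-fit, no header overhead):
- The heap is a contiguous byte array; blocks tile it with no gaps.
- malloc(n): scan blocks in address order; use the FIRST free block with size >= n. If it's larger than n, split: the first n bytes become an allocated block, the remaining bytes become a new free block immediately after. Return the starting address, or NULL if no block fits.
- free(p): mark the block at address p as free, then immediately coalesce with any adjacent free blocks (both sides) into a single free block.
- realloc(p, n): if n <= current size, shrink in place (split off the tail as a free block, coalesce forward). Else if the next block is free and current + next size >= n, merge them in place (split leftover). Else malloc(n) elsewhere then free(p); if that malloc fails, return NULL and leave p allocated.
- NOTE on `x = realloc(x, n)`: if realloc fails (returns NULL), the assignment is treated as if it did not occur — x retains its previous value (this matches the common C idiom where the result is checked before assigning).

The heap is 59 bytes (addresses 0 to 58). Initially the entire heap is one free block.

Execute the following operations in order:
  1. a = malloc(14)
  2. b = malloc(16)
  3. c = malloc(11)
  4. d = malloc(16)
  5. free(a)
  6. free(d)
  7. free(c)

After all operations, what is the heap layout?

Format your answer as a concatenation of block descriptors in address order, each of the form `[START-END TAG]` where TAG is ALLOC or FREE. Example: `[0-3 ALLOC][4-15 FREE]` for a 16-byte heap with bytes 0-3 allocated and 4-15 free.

Op 1: a = malloc(14) -> a = 0; heap: [0-13 ALLOC][14-58 FREE]
Op 2: b = malloc(16) -> b = 14; heap: [0-13 ALLOC][14-29 ALLOC][30-58 FREE]
Op 3: c = malloc(11) -> c = 30; heap: [0-13 ALLOC][14-29 ALLOC][30-40 ALLOC][41-58 FREE]
Op 4: d = malloc(16) -> d = 41; heap: [0-13 ALLOC][14-29 ALLOC][30-40 ALLOC][41-56 ALLOC][57-58 FREE]
Op 5: free(a) -> (freed a); heap: [0-13 FREE][14-29 ALLOC][30-40 ALLOC][41-56 ALLOC][57-58 FREE]
Op 6: free(d) -> (freed d); heap: [0-13 FREE][14-29 ALLOC][30-40 ALLOC][41-58 FREE]
Op 7: free(c) -> (freed c); heap: [0-13 FREE][14-29 ALLOC][30-58 FREE]

Answer: [0-13 FREE][14-29 ALLOC][30-58 FREE]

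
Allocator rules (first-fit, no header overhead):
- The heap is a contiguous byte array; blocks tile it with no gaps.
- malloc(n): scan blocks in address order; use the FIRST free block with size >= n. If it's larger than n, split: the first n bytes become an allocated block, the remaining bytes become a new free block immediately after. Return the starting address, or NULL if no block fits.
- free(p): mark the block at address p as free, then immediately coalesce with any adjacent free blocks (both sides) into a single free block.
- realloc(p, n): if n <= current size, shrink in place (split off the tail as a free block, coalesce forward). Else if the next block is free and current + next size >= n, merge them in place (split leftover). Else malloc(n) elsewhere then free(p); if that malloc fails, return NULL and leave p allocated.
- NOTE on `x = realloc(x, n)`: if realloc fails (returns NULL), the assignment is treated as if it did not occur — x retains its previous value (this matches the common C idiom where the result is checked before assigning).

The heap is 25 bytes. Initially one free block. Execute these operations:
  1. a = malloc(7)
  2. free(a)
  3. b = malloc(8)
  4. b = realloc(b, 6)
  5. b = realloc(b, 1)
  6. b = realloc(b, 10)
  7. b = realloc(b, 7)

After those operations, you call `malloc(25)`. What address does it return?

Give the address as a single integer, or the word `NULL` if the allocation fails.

Op 1: a = malloc(7) -> a = 0; heap: [0-6 ALLOC][7-24 FREE]
Op 2: free(a) -> (freed a); heap: [0-24 FREE]
Op 3: b = malloc(8) -> b = 0; heap: [0-7 ALLOC][8-24 FREE]
Op 4: b = realloc(b, 6) -> b = 0; heap: [0-5 ALLOC][6-24 FREE]
Op 5: b = realloc(b, 1) -> b = 0; heap: [0-0 ALLOC][1-24 FREE]
Op 6: b = realloc(b, 10) -> b = 0; heap: [0-9 ALLOC][10-24 FREE]
Op 7: b = realloc(b, 7) -> b = 0; heap: [0-6 ALLOC][7-24 FREE]
malloc(25): first-fit scan over [0-6 ALLOC][7-24 FREE] -> NULL

Answer: NULL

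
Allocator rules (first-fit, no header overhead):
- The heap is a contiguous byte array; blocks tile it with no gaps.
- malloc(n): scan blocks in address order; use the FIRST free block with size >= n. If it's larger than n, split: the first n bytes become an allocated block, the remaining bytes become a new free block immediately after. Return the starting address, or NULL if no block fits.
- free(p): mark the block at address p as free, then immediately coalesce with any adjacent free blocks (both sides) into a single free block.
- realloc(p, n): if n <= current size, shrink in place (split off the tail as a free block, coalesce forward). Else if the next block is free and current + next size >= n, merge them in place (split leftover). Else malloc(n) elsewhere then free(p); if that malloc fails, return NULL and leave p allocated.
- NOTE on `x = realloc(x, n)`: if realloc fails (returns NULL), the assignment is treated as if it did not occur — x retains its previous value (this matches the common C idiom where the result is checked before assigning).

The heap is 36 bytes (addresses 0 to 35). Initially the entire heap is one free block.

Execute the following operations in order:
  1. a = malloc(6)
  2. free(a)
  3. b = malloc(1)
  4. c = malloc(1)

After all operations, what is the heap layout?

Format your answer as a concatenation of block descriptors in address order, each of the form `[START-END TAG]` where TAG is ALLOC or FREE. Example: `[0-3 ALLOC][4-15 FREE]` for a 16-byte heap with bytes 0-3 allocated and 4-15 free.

Answer: [0-0 ALLOC][1-1 ALLOC][2-35 FREE]

Derivation:
Op 1: a = malloc(6) -> a = 0; heap: [0-5 ALLOC][6-35 FREE]
Op 2: free(a) -> (freed a); heap: [0-35 FREE]
Op 3: b = malloc(1) -> b = 0; heap: [0-0 ALLOC][1-35 FREE]
Op 4: c = malloc(1) -> c = 1; heap: [0-0 ALLOC][1-1 ALLOC][2-35 FREE]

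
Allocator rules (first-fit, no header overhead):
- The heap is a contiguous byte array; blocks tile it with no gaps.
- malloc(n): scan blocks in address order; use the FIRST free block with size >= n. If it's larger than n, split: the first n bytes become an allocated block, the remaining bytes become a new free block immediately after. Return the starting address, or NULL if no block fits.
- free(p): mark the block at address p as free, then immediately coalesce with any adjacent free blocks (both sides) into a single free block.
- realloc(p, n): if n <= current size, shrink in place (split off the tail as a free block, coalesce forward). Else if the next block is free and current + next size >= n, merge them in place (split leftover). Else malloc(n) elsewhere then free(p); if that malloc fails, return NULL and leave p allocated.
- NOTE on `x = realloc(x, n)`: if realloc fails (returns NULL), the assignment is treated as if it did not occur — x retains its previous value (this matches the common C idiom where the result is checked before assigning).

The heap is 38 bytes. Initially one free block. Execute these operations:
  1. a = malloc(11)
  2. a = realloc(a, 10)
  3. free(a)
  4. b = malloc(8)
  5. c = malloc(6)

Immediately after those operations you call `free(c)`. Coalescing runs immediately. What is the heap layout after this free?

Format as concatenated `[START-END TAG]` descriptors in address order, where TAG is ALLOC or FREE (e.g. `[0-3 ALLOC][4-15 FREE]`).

Op 1: a = malloc(11) -> a = 0; heap: [0-10 ALLOC][11-37 FREE]
Op 2: a = realloc(a, 10) -> a = 0; heap: [0-9 ALLOC][10-37 FREE]
Op 3: free(a) -> (freed a); heap: [0-37 FREE]
Op 4: b = malloc(8) -> b = 0; heap: [0-7 ALLOC][8-37 FREE]
Op 5: c = malloc(6) -> c = 8; heap: [0-7 ALLOC][8-13 ALLOC][14-37 FREE]
free(c): c = 8 -> block [8-13 ALLOC]; mark free, coalesce with adjacent free neighbors -> [0-7 ALLOC][8-37 FREE]

Answer: [0-7 ALLOC][8-37 FREE]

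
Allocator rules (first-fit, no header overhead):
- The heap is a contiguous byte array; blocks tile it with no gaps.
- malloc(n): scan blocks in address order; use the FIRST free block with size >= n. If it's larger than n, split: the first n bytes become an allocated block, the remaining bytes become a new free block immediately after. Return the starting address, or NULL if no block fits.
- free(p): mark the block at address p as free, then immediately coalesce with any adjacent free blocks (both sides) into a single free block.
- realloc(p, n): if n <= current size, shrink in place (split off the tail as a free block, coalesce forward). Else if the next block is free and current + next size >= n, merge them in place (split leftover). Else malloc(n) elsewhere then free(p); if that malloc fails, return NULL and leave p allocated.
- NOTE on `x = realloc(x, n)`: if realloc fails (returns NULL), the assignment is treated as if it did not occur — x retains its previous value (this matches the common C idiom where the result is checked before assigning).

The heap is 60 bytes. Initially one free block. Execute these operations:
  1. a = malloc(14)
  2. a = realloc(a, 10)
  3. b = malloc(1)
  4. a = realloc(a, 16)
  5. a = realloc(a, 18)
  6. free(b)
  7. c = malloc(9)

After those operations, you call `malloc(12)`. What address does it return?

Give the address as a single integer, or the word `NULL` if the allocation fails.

Op 1: a = malloc(14) -> a = 0; heap: [0-13 ALLOC][14-59 FREE]
Op 2: a = realloc(a, 10) -> a = 0; heap: [0-9 ALLOC][10-59 FREE]
Op 3: b = malloc(1) -> b = 10; heap: [0-9 ALLOC][10-10 ALLOC][11-59 FREE]
Op 4: a = realloc(a, 16) -> a = 11; heap: [0-9 FREE][10-10 ALLOC][11-26 ALLOC][27-59 FREE]
Op 5: a = realloc(a, 18) -> a = 11; heap: [0-9 FREE][10-10 ALLOC][11-28 ALLOC][29-59 FREE]
Op 6: free(b) -> (freed b); heap: [0-10 FREE][11-28 ALLOC][29-59 FREE]
Op 7: c = malloc(9) -> c = 0; heap: [0-8 ALLOC][9-10 FREE][11-28 ALLOC][29-59 FREE]
malloc(12): first-fit scan over [0-8 ALLOC][9-10 FREE][11-28 ALLOC][29-59 FREE] -> 29

Answer: 29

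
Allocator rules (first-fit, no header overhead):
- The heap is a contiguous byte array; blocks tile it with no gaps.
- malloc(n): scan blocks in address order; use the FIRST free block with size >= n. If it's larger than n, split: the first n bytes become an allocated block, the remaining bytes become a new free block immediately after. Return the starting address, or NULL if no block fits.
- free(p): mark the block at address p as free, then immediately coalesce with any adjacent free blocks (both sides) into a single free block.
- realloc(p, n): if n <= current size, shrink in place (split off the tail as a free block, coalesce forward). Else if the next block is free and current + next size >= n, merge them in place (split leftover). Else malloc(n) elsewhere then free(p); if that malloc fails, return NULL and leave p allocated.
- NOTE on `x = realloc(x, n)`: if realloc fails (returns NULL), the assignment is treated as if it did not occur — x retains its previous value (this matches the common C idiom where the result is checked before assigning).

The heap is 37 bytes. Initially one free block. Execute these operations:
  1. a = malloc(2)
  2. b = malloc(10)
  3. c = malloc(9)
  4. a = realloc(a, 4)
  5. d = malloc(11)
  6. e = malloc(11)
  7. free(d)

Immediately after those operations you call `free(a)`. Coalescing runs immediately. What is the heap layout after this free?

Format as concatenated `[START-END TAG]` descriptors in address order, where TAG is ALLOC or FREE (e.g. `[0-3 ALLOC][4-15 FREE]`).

Answer: [0-1 FREE][2-11 ALLOC][12-20 ALLOC][21-36 FREE]

Derivation:
Op 1: a = malloc(2) -> a = 0; heap: [0-1 ALLOC][2-36 FREE]
Op 2: b = malloc(10) -> b = 2; heap: [0-1 ALLOC][2-11 ALLOC][12-36 FREE]
Op 3: c = malloc(9) -> c = 12; heap: [0-1 ALLOC][2-11 ALLOC][12-20 ALLOC][21-36 FREE]
Op 4: a = realloc(a, 4) -> a = 21; heap: [0-1 FREE][2-11 ALLOC][12-20 ALLOC][21-24 ALLOC][25-36 FREE]
Op 5: d = malloc(11) -> d = 25; heap: [0-1 FREE][2-11 ALLOC][12-20 ALLOC][21-24 ALLOC][25-35 ALLOC][36-36 FREE]
Op 6: e = malloc(11) -> e = NULL; heap: [0-1 FREE][2-11 ALLOC][12-20 ALLOC][21-24 ALLOC][25-35 ALLOC][36-36 FREE]
Op 7: free(d) -> (freed d); heap: [0-1 FREE][2-11 ALLOC][12-20 ALLOC][21-24 ALLOC][25-36 FREE]
free(a): a = 21 -> block [21-24 ALLOC]; mark free, coalesce with adjacent free neighbors -> [0-1 FREE][2-11 ALLOC][12-20 ALLOC][21-36 FREE]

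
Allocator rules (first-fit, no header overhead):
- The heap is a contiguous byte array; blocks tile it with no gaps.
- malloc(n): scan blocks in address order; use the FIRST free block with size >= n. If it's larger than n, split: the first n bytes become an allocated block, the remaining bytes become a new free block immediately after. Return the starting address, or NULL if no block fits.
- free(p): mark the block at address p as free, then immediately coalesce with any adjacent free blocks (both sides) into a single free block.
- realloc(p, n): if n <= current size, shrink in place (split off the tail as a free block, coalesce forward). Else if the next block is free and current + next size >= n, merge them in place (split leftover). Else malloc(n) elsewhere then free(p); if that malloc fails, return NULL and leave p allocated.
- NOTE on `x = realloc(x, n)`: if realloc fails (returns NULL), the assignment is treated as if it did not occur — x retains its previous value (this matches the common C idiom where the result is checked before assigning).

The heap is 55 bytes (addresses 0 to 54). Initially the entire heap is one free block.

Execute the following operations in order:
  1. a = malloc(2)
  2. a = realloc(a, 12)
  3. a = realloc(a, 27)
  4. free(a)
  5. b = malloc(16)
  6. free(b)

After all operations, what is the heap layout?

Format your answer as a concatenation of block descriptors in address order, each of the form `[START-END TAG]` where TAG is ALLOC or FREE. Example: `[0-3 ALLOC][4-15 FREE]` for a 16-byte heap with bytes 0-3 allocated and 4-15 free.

Answer: [0-54 FREE]

Derivation:
Op 1: a = malloc(2) -> a = 0; heap: [0-1 ALLOC][2-54 FREE]
Op 2: a = realloc(a, 12) -> a = 0; heap: [0-11 ALLOC][12-54 FREE]
Op 3: a = realloc(a, 27) -> a = 0; heap: [0-26 ALLOC][27-54 FREE]
Op 4: free(a) -> (freed a); heap: [0-54 FREE]
Op 5: b = malloc(16) -> b = 0; heap: [0-15 ALLOC][16-54 FREE]
Op 6: free(b) -> (freed b); heap: [0-54 FREE]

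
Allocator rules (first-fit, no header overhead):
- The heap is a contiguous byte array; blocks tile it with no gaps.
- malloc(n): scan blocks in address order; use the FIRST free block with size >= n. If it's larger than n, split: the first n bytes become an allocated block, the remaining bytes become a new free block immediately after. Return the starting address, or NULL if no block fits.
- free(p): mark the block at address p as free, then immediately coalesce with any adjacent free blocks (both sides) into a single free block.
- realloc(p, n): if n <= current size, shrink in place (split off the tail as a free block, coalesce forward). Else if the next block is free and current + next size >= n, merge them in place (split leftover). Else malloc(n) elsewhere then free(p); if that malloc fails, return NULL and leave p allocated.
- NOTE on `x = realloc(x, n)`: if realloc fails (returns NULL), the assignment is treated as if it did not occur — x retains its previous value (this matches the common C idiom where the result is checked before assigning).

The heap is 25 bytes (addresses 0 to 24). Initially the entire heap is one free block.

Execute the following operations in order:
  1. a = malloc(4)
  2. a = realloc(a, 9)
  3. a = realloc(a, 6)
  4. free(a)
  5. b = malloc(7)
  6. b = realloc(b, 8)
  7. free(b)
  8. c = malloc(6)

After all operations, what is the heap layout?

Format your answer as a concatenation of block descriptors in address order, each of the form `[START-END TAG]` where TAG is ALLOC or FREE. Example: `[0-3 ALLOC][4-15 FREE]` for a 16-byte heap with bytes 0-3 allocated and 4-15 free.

Answer: [0-5 ALLOC][6-24 FREE]

Derivation:
Op 1: a = malloc(4) -> a = 0; heap: [0-3 ALLOC][4-24 FREE]
Op 2: a = realloc(a, 9) -> a = 0; heap: [0-8 ALLOC][9-24 FREE]
Op 3: a = realloc(a, 6) -> a = 0; heap: [0-5 ALLOC][6-24 FREE]
Op 4: free(a) -> (freed a); heap: [0-24 FREE]
Op 5: b = malloc(7) -> b = 0; heap: [0-6 ALLOC][7-24 FREE]
Op 6: b = realloc(b, 8) -> b = 0; heap: [0-7 ALLOC][8-24 FREE]
Op 7: free(b) -> (freed b); heap: [0-24 FREE]
Op 8: c = malloc(6) -> c = 0; heap: [0-5 ALLOC][6-24 FREE]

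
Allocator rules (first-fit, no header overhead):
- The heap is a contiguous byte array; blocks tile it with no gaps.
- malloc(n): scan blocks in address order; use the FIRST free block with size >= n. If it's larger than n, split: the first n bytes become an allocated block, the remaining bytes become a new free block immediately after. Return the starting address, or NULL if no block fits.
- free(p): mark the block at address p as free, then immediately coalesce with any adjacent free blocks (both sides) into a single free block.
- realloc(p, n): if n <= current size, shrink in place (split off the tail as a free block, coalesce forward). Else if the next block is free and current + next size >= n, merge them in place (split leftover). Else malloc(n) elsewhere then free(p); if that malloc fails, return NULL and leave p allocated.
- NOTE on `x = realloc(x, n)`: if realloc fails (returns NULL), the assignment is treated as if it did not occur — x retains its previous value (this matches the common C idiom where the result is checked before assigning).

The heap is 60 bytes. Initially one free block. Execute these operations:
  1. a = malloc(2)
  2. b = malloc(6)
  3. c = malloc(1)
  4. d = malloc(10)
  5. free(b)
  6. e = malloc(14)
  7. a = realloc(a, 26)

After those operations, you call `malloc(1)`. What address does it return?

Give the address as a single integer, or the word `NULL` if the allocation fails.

Op 1: a = malloc(2) -> a = 0; heap: [0-1 ALLOC][2-59 FREE]
Op 2: b = malloc(6) -> b = 2; heap: [0-1 ALLOC][2-7 ALLOC][8-59 FREE]
Op 3: c = malloc(1) -> c = 8; heap: [0-1 ALLOC][2-7 ALLOC][8-8 ALLOC][9-59 FREE]
Op 4: d = malloc(10) -> d = 9; heap: [0-1 ALLOC][2-7 ALLOC][8-8 ALLOC][9-18 ALLOC][19-59 FREE]
Op 5: free(b) -> (freed b); heap: [0-1 ALLOC][2-7 FREE][8-8 ALLOC][9-18 ALLOC][19-59 FREE]
Op 6: e = malloc(14) -> e = 19; heap: [0-1 ALLOC][2-7 FREE][8-8 ALLOC][9-18 ALLOC][19-32 ALLOC][33-59 FREE]
Op 7: a = realloc(a, 26) -> a = 33; heap: [0-7 FREE][8-8 ALLOC][9-18 ALLOC][19-32 ALLOC][33-58 ALLOC][59-59 FREE]
malloc(1): first-fit scan over [0-7 FREE][8-8 ALLOC][9-18 ALLOC][19-32 ALLOC][33-58 ALLOC][59-59 FREE] -> 0

Answer: 0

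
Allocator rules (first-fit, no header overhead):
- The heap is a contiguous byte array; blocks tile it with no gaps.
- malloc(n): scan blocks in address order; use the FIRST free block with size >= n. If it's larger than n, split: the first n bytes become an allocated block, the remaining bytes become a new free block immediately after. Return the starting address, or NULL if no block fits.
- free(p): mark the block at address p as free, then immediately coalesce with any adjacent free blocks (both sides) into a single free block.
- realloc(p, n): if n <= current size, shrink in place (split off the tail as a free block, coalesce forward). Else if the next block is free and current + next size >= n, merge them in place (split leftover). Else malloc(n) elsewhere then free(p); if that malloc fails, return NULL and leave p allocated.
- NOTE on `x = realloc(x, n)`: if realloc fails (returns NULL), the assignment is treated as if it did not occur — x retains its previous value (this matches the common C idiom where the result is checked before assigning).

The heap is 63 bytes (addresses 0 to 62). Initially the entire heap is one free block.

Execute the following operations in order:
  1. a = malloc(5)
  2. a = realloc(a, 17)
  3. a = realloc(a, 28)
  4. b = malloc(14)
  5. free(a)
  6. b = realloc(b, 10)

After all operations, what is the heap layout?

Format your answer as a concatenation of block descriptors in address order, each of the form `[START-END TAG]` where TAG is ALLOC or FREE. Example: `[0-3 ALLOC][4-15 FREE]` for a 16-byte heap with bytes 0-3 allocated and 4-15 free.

Answer: [0-27 FREE][28-37 ALLOC][38-62 FREE]

Derivation:
Op 1: a = malloc(5) -> a = 0; heap: [0-4 ALLOC][5-62 FREE]
Op 2: a = realloc(a, 17) -> a = 0; heap: [0-16 ALLOC][17-62 FREE]
Op 3: a = realloc(a, 28) -> a = 0; heap: [0-27 ALLOC][28-62 FREE]
Op 4: b = malloc(14) -> b = 28; heap: [0-27 ALLOC][28-41 ALLOC][42-62 FREE]
Op 5: free(a) -> (freed a); heap: [0-27 FREE][28-41 ALLOC][42-62 FREE]
Op 6: b = realloc(b, 10) -> b = 28; heap: [0-27 FREE][28-37 ALLOC][38-62 FREE]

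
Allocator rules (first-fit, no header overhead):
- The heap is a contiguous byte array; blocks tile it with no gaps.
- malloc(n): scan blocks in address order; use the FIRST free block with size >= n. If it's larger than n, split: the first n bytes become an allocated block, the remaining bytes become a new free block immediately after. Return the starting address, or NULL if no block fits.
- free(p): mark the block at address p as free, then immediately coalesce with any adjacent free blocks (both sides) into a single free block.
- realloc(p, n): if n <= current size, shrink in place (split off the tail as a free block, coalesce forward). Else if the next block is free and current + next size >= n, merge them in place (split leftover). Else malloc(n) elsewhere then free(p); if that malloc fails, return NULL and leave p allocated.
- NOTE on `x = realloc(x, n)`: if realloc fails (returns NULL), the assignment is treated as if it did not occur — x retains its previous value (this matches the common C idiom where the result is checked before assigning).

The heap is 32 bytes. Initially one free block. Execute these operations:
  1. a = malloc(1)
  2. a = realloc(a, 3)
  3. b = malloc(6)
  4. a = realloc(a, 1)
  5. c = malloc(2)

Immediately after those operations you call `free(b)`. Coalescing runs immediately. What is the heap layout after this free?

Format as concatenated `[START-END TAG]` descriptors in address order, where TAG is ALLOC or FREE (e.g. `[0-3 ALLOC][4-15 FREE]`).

Answer: [0-0 ALLOC][1-2 ALLOC][3-31 FREE]

Derivation:
Op 1: a = malloc(1) -> a = 0; heap: [0-0 ALLOC][1-31 FREE]
Op 2: a = realloc(a, 3) -> a = 0; heap: [0-2 ALLOC][3-31 FREE]
Op 3: b = malloc(6) -> b = 3; heap: [0-2 ALLOC][3-8 ALLOC][9-31 FREE]
Op 4: a = realloc(a, 1) -> a = 0; heap: [0-0 ALLOC][1-2 FREE][3-8 ALLOC][9-31 FREE]
Op 5: c = malloc(2) -> c = 1; heap: [0-0 ALLOC][1-2 ALLOC][3-8 ALLOC][9-31 FREE]
free(b): b = 3 -> block [3-8 ALLOC]; mark free, coalesce with adjacent free neighbors -> [0-0 ALLOC][1-2 ALLOC][3-31 FREE]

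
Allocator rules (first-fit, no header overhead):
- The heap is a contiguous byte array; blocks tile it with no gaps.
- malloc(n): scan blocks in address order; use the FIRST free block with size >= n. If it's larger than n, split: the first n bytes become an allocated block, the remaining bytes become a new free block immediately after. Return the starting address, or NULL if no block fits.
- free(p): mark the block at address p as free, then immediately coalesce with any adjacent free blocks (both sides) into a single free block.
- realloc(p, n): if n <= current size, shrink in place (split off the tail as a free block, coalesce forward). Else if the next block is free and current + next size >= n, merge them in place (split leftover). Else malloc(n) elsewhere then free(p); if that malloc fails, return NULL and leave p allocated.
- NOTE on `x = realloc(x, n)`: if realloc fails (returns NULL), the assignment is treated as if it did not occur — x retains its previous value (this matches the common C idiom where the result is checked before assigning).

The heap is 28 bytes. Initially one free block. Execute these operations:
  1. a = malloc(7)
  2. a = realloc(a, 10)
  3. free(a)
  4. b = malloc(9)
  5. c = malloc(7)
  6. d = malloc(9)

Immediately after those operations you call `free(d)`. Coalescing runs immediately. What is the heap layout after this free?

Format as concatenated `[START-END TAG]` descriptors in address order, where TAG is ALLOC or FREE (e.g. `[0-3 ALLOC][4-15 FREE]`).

Answer: [0-8 ALLOC][9-15 ALLOC][16-27 FREE]

Derivation:
Op 1: a = malloc(7) -> a = 0; heap: [0-6 ALLOC][7-27 FREE]
Op 2: a = realloc(a, 10) -> a = 0; heap: [0-9 ALLOC][10-27 FREE]
Op 3: free(a) -> (freed a); heap: [0-27 FREE]
Op 4: b = malloc(9) -> b = 0; heap: [0-8 ALLOC][9-27 FREE]
Op 5: c = malloc(7) -> c = 9; heap: [0-8 ALLOC][9-15 ALLOC][16-27 FREE]
Op 6: d = malloc(9) -> d = 16; heap: [0-8 ALLOC][9-15 ALLOC][16-24 ALLOC][25-27 FREE]
free(d): d = 16 -> block [16-24 ALLOC]; mark free, coalesce with adjacent free neighbors -> [0-8 ALLOC][9-15 ALLOC][16-27 FREE]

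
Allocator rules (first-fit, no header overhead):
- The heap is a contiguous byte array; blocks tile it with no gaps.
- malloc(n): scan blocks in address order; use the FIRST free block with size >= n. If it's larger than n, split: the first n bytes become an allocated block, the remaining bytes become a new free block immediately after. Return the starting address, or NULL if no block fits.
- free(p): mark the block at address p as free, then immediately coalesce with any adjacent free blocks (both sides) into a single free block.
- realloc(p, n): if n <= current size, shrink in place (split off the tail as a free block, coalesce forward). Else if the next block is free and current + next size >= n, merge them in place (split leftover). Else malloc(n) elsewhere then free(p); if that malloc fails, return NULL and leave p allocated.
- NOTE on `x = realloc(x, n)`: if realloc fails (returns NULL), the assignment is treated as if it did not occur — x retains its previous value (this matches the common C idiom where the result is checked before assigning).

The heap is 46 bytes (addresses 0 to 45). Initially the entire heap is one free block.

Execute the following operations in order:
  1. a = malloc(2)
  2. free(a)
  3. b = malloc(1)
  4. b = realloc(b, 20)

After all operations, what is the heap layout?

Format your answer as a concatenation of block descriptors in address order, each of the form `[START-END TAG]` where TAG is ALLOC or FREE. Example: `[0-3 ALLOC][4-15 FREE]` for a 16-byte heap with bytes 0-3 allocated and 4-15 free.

Op 1: a = malloc(2) -> a = 0; heap: [0-1 ALLOC][2-45 FREE]
Op 2: free(a) -> (freed a); heap: [0-45 FREE]
Op 3: b = malloc(1) -> b = 0; heap: [0-0 ALLOC][1-45 FREE]
Op 4: b = realloc(b, 20) -> b = 0; heap: [0-19 ALLOC][20-45 FREE]

Answer: [0-19 ALLOC][20-45 FREE]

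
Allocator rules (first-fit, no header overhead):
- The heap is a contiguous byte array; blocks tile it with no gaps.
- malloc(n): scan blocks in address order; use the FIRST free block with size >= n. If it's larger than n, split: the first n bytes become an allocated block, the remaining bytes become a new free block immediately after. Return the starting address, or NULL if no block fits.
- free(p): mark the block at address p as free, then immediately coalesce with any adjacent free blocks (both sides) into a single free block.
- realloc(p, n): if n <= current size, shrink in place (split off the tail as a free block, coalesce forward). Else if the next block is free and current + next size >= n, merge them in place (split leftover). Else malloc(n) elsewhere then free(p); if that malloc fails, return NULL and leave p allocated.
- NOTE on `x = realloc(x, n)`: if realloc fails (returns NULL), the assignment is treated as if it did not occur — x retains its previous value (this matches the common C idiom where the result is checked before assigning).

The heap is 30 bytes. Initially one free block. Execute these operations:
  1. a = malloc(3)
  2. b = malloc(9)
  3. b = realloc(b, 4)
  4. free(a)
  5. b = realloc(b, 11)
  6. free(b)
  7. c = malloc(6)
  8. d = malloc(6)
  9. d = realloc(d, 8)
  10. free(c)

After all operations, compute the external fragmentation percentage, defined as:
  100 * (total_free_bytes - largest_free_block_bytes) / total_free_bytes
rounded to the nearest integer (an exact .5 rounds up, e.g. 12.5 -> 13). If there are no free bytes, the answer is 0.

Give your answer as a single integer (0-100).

Op 1: a = malloc(3) -> a = 0; heap: [0-2 ALLOC][3-29 FREE]
Op 2: b = malloc(9) -> b = 3; heap: [0-2 ALLOC][3-11 ALLOC][12-29 FREE]
Op 3: b = realloc(b, 4) -> b = 3; heap: [0-2 ALLOC][3-6 ALLOC][7-29 FREE]
Op 4: free(a) -> (freed a); heap: [0-2 FREE][3-6 ALLOC][7-29 FREE]
Op 5: b = realloc(b, 11) -> b = 3; heap: [0-2 FREE][3-13 ALLOC][14-29 FREE]
Op 6: free(b) -> (freed b); heap: [0-29 FREE]
Op 7: c = malloc(6) -> c = 0; heap: [0-5 ALLOC][6-29 FREE]
Op 8: d = malloc(6) -> d = 6; heap: [0-5 ALLOC][6-11 ALLOC][12-29 FREE]
Op 9: d = realloc(d, 8) -> d = 6; heap: [0-5 ALLOC][6-13 ALLOC][14-29 FREE]
Op 10: free(c) -> (freed c); heap: [0-5 FREE][6-13 ALLOC][14-29 FREE]
Free blocks: [6 16] total_free=22 largest=16 -> 100*(22-16)/22 = 600/22 ≈ 27.273 -> rounds to 27

Answer: 27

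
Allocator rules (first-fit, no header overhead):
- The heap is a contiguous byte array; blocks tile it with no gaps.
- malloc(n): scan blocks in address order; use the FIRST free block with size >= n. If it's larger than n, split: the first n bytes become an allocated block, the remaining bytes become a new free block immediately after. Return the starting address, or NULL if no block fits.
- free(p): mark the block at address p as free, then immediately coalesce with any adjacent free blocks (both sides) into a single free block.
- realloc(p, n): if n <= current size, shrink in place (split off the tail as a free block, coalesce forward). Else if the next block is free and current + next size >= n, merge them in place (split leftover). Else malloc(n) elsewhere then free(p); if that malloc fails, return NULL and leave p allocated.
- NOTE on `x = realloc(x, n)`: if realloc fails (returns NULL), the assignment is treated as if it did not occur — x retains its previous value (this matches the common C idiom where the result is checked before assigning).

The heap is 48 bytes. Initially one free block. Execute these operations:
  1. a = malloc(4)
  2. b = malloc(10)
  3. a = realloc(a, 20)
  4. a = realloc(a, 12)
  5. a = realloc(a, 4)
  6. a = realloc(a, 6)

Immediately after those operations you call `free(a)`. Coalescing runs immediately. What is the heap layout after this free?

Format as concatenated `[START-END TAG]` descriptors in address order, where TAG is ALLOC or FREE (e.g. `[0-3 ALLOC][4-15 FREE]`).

Op 1: a = malloc(4) -> a = 0; heap: [0-3 ALLOC][4-47 FREE]
Op 2: b = malloc(10) -> b = 4; heap: [0-3 ALLOC][4-13 ALLOC][14-47 FREE]
Op 3: a = realloc(a, 20) -> a = 14; heap: [0-3 FREE][4-13 ALLOC][14-33 ALLOC][34-47 FREE]
Op 4: a = realloc(a, 12) -> a = 14; heap: [0-3 FREE][4-13 ALLOC][14-25 ALLOC][26-47 FREE]
Op 5: a = realloc(a, 4) -> a = 14; heap: [0-3 FREE][4-13 ALLOC][14-17 ALLOC][18-47 FREE]
Op 6: a = realloc(a, 6) -> a = 14; heap: [0-3 FREE][4-13 ALLOC][14-19 ALLOC][20-47 FREE]
free(a): a = 14 -> block [14-19 ALLOC]; mark free, coalesce with adjacent free neighbors -> [0-3 FREE][4-13 ALLOC][14-47 FREE]

Answer: [0-3 FREE][4-13 ALLOC][14-47 FREE]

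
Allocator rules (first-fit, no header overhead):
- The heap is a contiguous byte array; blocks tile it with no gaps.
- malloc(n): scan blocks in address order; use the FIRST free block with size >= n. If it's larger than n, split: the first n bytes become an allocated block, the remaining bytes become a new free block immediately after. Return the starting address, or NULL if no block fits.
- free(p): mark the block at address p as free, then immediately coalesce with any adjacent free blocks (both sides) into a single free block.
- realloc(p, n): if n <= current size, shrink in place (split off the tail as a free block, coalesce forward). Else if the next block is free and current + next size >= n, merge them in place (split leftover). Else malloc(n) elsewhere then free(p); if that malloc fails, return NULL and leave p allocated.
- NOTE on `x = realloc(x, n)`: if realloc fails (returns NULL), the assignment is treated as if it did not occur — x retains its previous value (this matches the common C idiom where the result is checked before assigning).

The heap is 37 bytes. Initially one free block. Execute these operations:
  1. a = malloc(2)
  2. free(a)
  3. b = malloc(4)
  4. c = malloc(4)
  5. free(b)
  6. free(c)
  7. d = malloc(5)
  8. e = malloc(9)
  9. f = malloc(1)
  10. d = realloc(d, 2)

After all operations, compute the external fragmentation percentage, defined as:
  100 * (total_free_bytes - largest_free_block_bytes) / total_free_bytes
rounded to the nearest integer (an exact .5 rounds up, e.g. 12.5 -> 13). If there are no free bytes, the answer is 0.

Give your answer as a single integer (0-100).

Op 1: a = malloc(2) -> a = 0; heap: [0-1 ALLOC][2-36 FREE]
Op 2: free(a) -> (freed a); heap: [0-36 FREE]
Op 3: b = malloc(4) -> b = 0; heap: [0-3 ALLOC][4-36 FREE]
Op 4: c = malloc(4) -> c = 4; heap: [0-3 ALLOC][4-7 ALLOC][8-36 FREE]
Op 5: free(b) -> (freed b); heap: [0-3 FREE][4-7 ALLOC][8-36 FREE]
Op 6: free(c) -> (freed c); heap: [0-36 FREE]
Op 7: d = malloc(5) -> d = 0; heap: [0-4 ALLOC][5-36 FREE]
Op 8: e = malloc(9) -> e = 5; heap: [0-4 ALLOC][5-13 ALLOC][14-36 FREE]
Op 9: f = malloc(1) -> f = 14; heap: [0-4 ALLOC][5-13 ALLOC][14-14 ALLOC][15-36 FREE]
Op 10: d = realloc(d, 2) -> d = 0; heap: [0-1 ALLOC][2-4 FREE][5-13 ALLOC][14-14 ALLOC][15-36 FREE]
Free blocks: [3 22] total_free=25 largest=22 -> 100*(25-22)/25 = 300/25 = 12

Answer: 12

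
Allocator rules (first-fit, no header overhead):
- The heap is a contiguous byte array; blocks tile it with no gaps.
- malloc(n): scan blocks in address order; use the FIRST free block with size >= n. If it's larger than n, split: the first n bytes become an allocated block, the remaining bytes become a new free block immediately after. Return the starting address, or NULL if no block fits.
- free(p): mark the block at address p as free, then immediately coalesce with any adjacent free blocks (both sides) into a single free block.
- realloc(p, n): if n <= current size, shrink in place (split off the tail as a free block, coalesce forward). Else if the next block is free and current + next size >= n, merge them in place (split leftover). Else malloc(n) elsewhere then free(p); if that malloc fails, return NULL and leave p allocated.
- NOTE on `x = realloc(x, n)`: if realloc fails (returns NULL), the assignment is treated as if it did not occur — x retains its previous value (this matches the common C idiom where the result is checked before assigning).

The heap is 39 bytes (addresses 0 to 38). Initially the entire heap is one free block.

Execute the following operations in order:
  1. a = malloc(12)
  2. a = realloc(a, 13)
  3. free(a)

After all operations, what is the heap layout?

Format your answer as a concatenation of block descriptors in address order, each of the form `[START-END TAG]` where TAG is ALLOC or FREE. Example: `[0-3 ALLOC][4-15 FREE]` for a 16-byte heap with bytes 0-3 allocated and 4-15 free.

Answer: [0-38 FREE]

Derivation:
Op 1: a = malloc(12) -> a = 0; heap: [0-11 ALLOC][12-38 FREE]
Op 2: a = realloc(a, 13) -> a = 0; heap: [0-12 ALLOC][13-38 FREE]
Op 3: free(a) -> (freed a); heap: [0-38 FREE]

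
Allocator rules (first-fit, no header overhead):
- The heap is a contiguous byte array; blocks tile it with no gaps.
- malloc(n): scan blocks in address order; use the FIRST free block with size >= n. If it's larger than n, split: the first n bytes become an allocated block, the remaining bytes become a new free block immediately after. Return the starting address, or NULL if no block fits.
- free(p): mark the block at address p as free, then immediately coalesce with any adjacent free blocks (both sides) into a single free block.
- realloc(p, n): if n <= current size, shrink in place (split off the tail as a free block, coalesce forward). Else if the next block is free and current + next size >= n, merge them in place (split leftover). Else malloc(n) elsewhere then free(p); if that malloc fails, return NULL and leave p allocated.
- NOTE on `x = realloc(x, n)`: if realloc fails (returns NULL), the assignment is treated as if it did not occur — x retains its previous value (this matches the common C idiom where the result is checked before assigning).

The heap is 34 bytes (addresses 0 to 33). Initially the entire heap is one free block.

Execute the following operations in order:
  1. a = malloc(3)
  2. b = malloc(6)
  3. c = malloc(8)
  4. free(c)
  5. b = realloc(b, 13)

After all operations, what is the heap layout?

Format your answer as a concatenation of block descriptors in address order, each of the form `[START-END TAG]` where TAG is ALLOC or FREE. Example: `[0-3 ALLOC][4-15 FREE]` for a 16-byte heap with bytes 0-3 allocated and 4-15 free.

Op 1: a = malloc(3) -> a = 0; heap: [0-2 ALLOC][3-33 FREE]
Op 2: b = malloc(6) -> b = 3; heap: [0-2 ALLOC][3-8 ALLOC][9-33 FREE]
Op 3: c = malloc(8) -> c = 9; heap: [0-2 ALLOC][3-8 ALLOC][9-16 ALLOC][17-33 FREE]
Op 4: free(c) -> (freed c); heap: [0-2 ALLOC][3-8 ALLOC][9-33 FREE]
Op 5: b = realloc(b, 13) -> b = 3; heap: [0-2 ALLOC][3-15 ALLOC][16-33 FREE]

Answer: [0-2 ALLOC][3-15 ALLOC][16-33 FREE]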